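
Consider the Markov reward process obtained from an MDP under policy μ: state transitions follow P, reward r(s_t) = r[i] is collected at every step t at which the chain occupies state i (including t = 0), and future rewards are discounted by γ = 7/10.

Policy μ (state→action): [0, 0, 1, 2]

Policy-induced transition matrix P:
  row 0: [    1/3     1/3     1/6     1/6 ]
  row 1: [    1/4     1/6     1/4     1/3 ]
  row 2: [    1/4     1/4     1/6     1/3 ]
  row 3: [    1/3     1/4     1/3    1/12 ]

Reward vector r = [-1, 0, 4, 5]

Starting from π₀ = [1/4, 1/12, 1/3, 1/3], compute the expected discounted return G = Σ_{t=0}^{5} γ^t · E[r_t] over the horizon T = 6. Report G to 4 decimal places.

G = 6.0854

t=0: π = [0.2500, 0.0833, 0.3333, 0.3333], E[r] = 2.7500, γ^t·E[r] = 2.750000, running G = 2.750000
t=1: π = [0.2986, 0.2639, 0.2292, 0.2083], E[r] = 1.6597, γ^t·E[r] = 1.161806, running G = 3.911806
t=2: π = [0.2922, 0.2529, 0.2234, 0.2315], E[r] = 1.7587, γ^t·E[r] = 0.861753, running G = 4.773559
t=3: π = [0.2936, 0.2533, 0.2263, 0.2268], E[r] = 1.7454, γ^t·E[r] = 0.598679, running G = 5.372238
t=4: π = [0.2934, 0.2534, 0.2256, 0.2277], E[r] = 1.7474, γ^t·E[r] = 0.419555, running G = 5.791792
t=5: π = [0.2934, 0.2533, 0.2257, 0.2275], E[r] = 1.7471, γ^t·E[r] = 0.293629, running G = 6.085422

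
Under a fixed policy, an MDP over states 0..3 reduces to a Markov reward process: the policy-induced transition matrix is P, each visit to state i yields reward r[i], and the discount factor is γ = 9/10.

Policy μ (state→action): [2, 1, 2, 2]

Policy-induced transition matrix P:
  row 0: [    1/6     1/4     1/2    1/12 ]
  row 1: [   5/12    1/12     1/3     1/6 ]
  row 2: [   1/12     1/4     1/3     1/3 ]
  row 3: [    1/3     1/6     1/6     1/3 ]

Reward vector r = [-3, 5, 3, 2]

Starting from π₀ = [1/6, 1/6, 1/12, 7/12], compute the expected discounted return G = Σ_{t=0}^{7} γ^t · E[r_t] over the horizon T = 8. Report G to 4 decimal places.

t=0: π = [0.1667, 0.1667, 0.0833, 0.5833], E[r] = 1.7500, γ^t·E[r] = 1.750000, running G = 1.750000
t=1: π = [0.2986, 0.1736, 0.2639, 0.2639], E[r] = 1.2917, γ^t·E[r] = 1.162500, running G = 2.912500
t=2: π = [0.2321, 0.1991, 0.3391, 0.2297], E[r] = 1.7760, γ^t·E[r] = 1.438594, running G = 4.351094
t=3: π = [0.2265, 0.1977, 0.3337, 0.2421], E[r] = 1.7944, γ^t·E[r] = 1.308129, running G = 5.659223
t=4: π = [0.2286, 0.1969, 0.3307, 0.2438], E[r] = 1.7782, γ^t·E[r] = 1.166669, running G = 6.825892
t=5: π = [0.2290, 0.1969, 0.3308, 0.2434], E[r] = 1.7767, γ^t·E[r] = 1.049100, running G = 7.874991
t=6: π = [0.2289, 0.1969, 0.3309, 0.2433], E[r] = 1.7773, γ^t·E[r] = 0.944512, running G = 8.819503
t=7: π = [0.2289, 0.1969, 0.3309, 0.2433], E[r] = 1.7773, γ^t·E[r] = 0.850098, running G = 9.669601

G = 9.6696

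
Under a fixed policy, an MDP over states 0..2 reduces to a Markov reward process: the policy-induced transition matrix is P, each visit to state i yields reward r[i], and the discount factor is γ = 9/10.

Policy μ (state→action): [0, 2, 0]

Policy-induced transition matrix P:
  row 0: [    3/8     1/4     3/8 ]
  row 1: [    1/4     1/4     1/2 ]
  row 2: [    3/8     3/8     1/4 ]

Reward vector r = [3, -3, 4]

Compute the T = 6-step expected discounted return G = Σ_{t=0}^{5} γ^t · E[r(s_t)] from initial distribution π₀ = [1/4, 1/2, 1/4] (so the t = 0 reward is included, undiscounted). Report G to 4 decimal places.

t=0: π = [0.2500, 0.5000, 0.2500], E[r] = 0.2500, γ^t·E[r] = 0.250000, running G = 0.250000
t=1: π = [0.3125, 0.2813, 0.4063], E[r] = 1.7188, γ^t·E[r] = 1.546875, running G = 1.796875
t=2: π = [0.3398, 0.3008, 0.3594], E[r] = 1.5547, γ^t·E[r] = 1.259297, running G = 3.056172
t=3: π = [0.3374, 0.2949, 0.3677], E[r] = 1.5981, γ^t·E[r] = 1.165047, running G = 4.221219
t=4: π = [0.3381, 0.2960, 0.3659], E[r] = 1.5901, γ^t·E[r] = 1.043297, running G = 5.264516
t=5: π = [0.3380, 0.2957, 0.3663], E[r] = 1.5918, γ^t·E[r] = 0.939958, running G = 6.204474

G = 6.2045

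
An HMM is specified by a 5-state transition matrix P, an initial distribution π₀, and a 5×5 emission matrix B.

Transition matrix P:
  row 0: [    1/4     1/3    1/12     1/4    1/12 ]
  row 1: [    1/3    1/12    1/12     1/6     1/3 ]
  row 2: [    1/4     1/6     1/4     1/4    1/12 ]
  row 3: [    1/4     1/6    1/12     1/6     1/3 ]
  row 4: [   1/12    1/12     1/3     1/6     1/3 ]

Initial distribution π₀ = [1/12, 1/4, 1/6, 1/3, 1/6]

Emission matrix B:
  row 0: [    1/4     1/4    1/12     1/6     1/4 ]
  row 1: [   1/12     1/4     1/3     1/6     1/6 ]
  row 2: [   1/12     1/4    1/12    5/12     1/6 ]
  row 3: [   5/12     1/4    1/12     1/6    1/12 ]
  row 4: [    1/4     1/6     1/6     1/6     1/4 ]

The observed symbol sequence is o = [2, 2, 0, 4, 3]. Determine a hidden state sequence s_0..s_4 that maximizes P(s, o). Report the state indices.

t=0: δ = [6.944e-03, 8.333e-02, 1.389e-02, 2.778e-02, 2.778e-02]  (obs o_0=2)
t=1: δ = [2.315e-03, 2.315e-03, 7.716e-04, 1.157e-03, 4.630e-03]  ψ = [1, 1, 4, 1, 1]  (obs o_1=2)
t=2: δ = [1.929e-04, 6.430e-05, 1.286e-04, 3.215e-04, 3.858e-04]  ψ = [1, 0, 4, 4, 4]  (obs o_2=0)
t=3: δ = [2.009e-05, 1.072e-05, 2.143e-05, 5.358e-06, 3.215e-05]  ψ = [3, 0, 4, 4, 4]  (obs o_3=4)
t=4: δ = [8.931e-07, 1.116e-06, 4.465e-06, 8.931e-07, 1.786e-06]  ψ = [2, 0, 4, 2, 4]  (obs o_4=3)
backtrack: best end state = 2; path = [1, 4, 4, 4, 2]

path = [1, 4, 4, 4, 2]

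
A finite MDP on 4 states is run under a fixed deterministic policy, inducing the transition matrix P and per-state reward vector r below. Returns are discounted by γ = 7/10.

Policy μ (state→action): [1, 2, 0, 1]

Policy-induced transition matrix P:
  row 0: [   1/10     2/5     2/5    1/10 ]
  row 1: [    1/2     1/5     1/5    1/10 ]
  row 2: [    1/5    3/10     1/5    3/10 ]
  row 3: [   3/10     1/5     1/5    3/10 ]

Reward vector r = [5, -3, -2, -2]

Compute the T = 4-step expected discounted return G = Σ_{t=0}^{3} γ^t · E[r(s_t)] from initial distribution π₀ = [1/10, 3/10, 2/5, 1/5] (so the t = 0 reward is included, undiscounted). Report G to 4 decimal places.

t=0: π = [0.1000, 0.3000, 0.4000, 0.2000], E[r] = -1.6000, γ^t·E[r] = -1.600000, running G = -1.600000
t=1: π = [0.3000, 0.2600, 0.2200, 0.2200], E[r] = -0.1600, γ^t·E[r] = -0.112000, running G = -1.712000
t=2: π = [0.2700, 0.2820, 0.2600, 0.1880], E[r] = -0.3920, γ^t·E[r] = -0.192080, running G = -1.904080
t=3: π = [0.2764, 0.2800, 0.2540, 0.1896], E[r] = -0.3452, γ^t·E[r] = -0.118404, running G = -2.022484

G = -2.0225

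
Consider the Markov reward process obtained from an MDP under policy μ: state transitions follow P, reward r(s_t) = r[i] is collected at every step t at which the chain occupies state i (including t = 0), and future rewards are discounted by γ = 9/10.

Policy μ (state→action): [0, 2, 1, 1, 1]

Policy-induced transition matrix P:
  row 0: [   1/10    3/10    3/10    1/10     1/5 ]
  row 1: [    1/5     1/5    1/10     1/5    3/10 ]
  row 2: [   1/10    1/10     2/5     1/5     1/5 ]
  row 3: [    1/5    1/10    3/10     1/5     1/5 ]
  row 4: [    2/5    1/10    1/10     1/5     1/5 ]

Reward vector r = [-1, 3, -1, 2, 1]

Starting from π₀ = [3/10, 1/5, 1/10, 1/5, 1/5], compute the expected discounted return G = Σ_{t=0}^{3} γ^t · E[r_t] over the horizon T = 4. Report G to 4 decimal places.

t=0: π = [0.3000, 0.2000, 0.1000, 0.2000, 0.2000], E[r] = 0.8000, γ^t·E[r] = 0.800000, running G = 0.800000
t=1: π = [0.2000, 0.1800, 0.2300, 0.1700, 0.2200], E[r] = 0.6700, γ^t·E[r] = 0.603000, running G = 1.403000
t=2: π = [0.2010, 0.1580, 0.2430, 0.1800, 0.2180], E[r] = 0.6080, γ^t·E[r] = 0.492480, running G = 1.895480
t=3: π = [0.1992, 0.1560, 0.2491, 0.1799, 0.2158], E[r] = 0.5953, γ^t·E[r] = 0.433974, running G = 2.329454

G = 2.3295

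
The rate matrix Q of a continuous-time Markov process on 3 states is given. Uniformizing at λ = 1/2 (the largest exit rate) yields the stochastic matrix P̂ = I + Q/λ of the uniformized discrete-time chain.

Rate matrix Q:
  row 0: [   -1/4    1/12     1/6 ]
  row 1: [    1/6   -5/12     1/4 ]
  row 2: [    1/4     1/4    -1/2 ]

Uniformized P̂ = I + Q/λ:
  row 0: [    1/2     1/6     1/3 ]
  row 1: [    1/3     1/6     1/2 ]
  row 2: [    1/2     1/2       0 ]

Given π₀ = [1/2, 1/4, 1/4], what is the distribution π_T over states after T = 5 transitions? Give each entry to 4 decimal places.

π = [0.4564, 0.2605, 0.2831]

t=0: π = [0.5000, 0.2500, 0.2500]
t=1: π = [0.4583, 0.2500, 0.2917]
t=2: π = [0.4583, 0.2639, 0.2778]
t=3: π = [0.4560, 0.2593, 0.2847]
t=4: π = [0.4568, 0.2616, 0.2816]
t=5: π = [0.4564, 0.2605, 0.2831]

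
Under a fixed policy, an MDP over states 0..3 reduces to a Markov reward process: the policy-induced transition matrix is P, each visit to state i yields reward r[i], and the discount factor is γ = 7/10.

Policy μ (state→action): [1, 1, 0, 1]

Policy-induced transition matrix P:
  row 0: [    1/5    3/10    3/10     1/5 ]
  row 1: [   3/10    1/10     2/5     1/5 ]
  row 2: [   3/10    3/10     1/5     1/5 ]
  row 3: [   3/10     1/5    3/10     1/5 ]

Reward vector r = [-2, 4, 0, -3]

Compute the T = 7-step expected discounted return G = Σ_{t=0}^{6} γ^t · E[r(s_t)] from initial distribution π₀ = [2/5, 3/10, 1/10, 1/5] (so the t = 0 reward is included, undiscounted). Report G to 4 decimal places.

G = -0.6528

t=0: π = [0.4000, 0.3000, 0.1000, 0.2000], E[r] = -0.2000, γ^t·E[r] = -0.200000, running G = -0.200000
t=1: π = [0.2600, 0.2200, 0.3200, 0.2000], E[r] = -0.2400, γ^t·E[r] = -0.168000, running G = -0.368000
t=2: π = [0.2740, 0.2360, 0.2900, 0.2000], E[r] = -0.2040, γ^t·E[r] = -0.099960, running G = -0.467960
t=3: π = [0.2726, 0.2328, 0.2946, 0.2000], E[r] = -0.2140, γ^t·E[r] = -0.073402, running G = -0.541362
t=4: π = [0.2727, 0.2334, 0.2938, 0.2000], E[r] = -0.2117, γ^t·E[r] = -0.050834, running G = -0.592196
t=5: π = [0.2727, 0.2333, 0.2940, 0.2000], E[r] = -0.2122, γ^t·E[r] = -0.035665, running G = -0.627861
t=6: π = [0.2727, 0.2333, 0.2939, 0.2000], E[r] = -0.2121, γ^t·E[r] = -0.024954, running G = -0.652815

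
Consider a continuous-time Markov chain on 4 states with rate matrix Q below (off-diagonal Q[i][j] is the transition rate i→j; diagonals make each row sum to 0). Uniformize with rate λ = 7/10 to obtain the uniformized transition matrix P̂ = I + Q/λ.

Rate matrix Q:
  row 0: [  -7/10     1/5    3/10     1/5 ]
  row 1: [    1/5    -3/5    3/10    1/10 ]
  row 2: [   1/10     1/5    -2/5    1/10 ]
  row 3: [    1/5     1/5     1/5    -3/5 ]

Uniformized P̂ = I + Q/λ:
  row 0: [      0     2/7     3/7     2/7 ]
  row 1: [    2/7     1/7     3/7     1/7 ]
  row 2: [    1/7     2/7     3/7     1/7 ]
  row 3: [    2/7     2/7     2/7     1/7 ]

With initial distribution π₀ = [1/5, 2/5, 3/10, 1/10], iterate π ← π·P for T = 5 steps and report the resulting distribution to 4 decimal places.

π = [0.1773, 0.2500, 0.4045, 0.1681]

t=0: π = [0.2000, 0.4000, 0.3000, 0.1000]
t=1: π = [0.1857, 0.2286, 0.4143, 0.1714]
t=2: π = [0.1735, 0.2531, 0.4041, 0.1694]
t=3: π = [0.1784, 0.2496, 0.4044, 0.1676]
t=4: π = [0.1770, 0.2501, 0.4046, 0.1683]
t=5: π = [0.1773, 0.2500, 0.4045, 0.1681]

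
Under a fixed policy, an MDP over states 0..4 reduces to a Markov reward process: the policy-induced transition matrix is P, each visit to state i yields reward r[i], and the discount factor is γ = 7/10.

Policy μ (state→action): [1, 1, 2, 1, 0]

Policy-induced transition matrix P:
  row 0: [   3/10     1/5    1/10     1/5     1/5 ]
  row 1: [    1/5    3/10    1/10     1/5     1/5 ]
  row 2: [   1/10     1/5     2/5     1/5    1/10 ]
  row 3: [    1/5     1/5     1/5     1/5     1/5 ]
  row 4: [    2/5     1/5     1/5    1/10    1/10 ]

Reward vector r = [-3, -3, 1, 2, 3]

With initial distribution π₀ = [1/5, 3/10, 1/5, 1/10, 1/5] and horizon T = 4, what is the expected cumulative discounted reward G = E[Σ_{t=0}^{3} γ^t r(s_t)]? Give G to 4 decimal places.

G = -1.0380

t=0: π = [0.2000, 0.3000, 0.2000, 0.1000, 0.2000], E[r] = -0.5000, γ^t·E[r] = -0.500000, running G = -0.500000
t=1: π = [0.2400, 0.2300, 0.1900, 0.1800, 0.1600], E[r] = -0.3800, γ^t·E[r] = -0.266000, running G = -0.766000
t=2: π = [0.2370, 0.2230, 0.1910, 0.1840, 0.1650], E[r] = -0.3260, γ^t·E[r] = -0.159740, running G = -0.925740
t=3: π = [0.2376, 0.2223, 0.1922, 0.1835, 0.1644], E[r] = -0.3273, γ^t·E[r] = -0.112264, running G = -1.038004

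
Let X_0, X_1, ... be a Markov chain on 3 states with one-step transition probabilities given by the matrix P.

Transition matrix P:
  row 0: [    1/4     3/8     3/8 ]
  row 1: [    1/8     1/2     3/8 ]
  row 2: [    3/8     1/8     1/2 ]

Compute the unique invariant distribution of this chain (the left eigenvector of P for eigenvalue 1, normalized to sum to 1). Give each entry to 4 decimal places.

π = [0.2653, 0.3061, 0.4286]

Balance equations π_j = Σ_i π_i·P[i][j]:
  π_0 = 1/4·π_0 + 1/8·π_1 + 3/8·π_2
  π_1 = 3/8·π_0 + 1/2·π_1 + 1/8·π_2
  normalize: π_0 + π_1 + π_2 = 1
Solving the linear system gives exactly π = [13/49, 15/49, 3/7].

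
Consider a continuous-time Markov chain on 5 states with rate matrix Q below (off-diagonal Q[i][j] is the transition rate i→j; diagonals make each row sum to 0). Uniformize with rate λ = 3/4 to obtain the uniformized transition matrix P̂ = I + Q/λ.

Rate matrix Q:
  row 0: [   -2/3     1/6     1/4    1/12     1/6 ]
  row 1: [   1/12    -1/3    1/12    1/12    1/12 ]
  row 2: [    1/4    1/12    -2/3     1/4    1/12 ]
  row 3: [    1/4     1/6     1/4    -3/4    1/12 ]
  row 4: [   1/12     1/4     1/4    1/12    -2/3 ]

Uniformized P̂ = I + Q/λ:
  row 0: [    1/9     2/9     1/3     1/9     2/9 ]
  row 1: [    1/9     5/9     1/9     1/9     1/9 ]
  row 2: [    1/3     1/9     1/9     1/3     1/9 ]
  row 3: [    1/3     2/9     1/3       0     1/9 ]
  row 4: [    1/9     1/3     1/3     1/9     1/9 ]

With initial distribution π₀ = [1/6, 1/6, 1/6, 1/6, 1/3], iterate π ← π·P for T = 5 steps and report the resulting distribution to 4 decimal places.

π = [0.1908, 0.3191, 0.2150, 0.1428, 0.1323]

t=0: π = [0.1667, 0.1667, 0.1667, 0.1667, 0.3333]
t=1: π = [0.1852, 0.2963, 0.2593, 0.1296, 0.1296]
t=2: π = [0.1975, 0.3066, 0.2099, 0.1543, 0.1317]
t=3: π = [0.1920, 0.3157, 0.2186, 0.1406, 0.1331]
t=4: π = [0.1909, 0.3180, 0.2146, 0.1441, 0.1324]
t=5: π = [0.1908, 0.3191, 0.2150, 0.1428, 0.1323]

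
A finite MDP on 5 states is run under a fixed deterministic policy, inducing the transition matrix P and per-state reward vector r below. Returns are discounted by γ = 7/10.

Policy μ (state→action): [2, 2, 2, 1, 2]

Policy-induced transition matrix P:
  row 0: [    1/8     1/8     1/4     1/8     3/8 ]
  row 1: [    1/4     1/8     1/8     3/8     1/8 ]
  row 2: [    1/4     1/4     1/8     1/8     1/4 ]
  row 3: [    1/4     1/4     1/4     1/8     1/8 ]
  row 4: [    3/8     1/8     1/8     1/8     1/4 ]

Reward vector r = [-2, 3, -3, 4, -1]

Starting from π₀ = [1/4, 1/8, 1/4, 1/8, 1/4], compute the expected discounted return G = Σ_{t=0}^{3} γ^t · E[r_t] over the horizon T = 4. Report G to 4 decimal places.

G = -0.7943

t=0: π = [0.2500, 0.1250, 0.2500, 0.1250, 0.2500], E[r] = -0.6250, γ^t·E[r] = -0.625000, running G = -0.625000
t=1: π = [0.2500, 0.1719, 0.1719, 0.1563, 0.2500], E[r] = -0.1250, γ^t·E[r] = -0.087500, running G = -0.712500
t=2: π = [0.2500, 0.1660, 0.1758, 0.1680, 0.2402], E[r] = -0.0977, γ^t·E[r] = -0.047852, running G = -0.760352
t=3: π = [0.2488, 0.1680, 0.1772, 0.1665, 0.2395], E[r] = -0.0989, γ^t·E[r] = -0.033915, running G = -0.794266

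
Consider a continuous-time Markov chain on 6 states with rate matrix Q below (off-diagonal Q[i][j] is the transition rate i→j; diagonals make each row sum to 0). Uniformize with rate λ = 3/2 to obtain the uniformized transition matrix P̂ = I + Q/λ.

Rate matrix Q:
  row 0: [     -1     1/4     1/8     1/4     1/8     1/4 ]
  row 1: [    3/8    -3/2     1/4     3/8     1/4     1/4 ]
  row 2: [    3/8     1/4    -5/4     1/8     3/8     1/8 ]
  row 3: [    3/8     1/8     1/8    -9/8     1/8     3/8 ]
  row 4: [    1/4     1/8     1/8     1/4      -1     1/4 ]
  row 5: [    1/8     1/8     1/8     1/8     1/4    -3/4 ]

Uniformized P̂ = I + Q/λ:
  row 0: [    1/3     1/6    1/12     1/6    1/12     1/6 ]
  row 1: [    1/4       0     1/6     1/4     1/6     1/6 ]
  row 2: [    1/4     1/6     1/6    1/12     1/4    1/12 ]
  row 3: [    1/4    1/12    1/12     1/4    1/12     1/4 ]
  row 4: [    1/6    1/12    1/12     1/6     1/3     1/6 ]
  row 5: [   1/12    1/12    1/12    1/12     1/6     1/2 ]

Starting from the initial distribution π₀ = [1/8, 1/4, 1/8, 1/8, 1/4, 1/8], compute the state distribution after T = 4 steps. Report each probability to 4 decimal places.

π = [0.2113, 0.1010, 0.1001, 0.1591, 0.1727, 0.2558]

t=0: π = [0.1250, 0.2500, 0.1250, 0.1250, 0.2500, 0.1250]
t=1: π = [0.2188, 0.0833, 0.1146, 0.1771, 0.1979, 0.2083]
t=2: π = [0.2170, 0.1042, 0.0998, 0.1615, 0.1762, 0.2413]
t=3: π = [0.2132, 0.1011, 0.1003, 0.1604, 0.1728, 0.2522]
t=4: π = [0.2113, 0.1010, 0.1001, 0.1591, 0.1727, 0.2558]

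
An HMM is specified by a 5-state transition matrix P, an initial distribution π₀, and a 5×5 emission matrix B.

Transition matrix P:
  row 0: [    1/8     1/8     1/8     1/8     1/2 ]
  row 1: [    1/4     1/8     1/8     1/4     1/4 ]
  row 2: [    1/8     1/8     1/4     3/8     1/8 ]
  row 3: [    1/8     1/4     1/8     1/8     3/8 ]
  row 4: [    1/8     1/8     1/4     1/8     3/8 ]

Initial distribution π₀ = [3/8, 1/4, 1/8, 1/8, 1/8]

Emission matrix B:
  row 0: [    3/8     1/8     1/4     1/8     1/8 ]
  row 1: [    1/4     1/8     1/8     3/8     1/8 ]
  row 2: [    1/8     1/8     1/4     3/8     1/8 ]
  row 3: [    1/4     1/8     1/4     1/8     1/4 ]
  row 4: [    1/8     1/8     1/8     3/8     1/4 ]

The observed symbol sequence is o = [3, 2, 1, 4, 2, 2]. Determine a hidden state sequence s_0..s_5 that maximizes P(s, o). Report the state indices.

path = [1, 0, 4, 4, 2, 3]

t=0: δ = [4.688e-02, 9.375e-02, 4.688e-02, 1.562e-02, 4.688e-02]  (obs o_0=3)
t=1: δ = [5.859e-03, 1.465e-03, 2.930e-03, 5.859e-03, 2.930e-03]  ψ = [1, 1, 1, 1, 0]  (obs o_1=2)
t=2: δ = [9.155e-05, 1.831e-04, 9.155e-05, 1.373e-04, 3.662e-04]  ψ = [0, 3, 0, 2, 0]  (obs o_2=1)
t=3: δ = [5.722e-06, 5.722e-06, 1.144e-05, 1.144e-05, 3.433e-05]  ψ = [1, 4, 4, 1, 4]  (obs o_3=4)
t=4: δ = [1.073e-06, 5.364e-07, 2.146e-06, 1.073e-06, 1.609e-06]  ψ = [4, 4, 4, 2, 4]  (obs o_4=2)
t=5: δ = [6.706e-08, 3.353e-08, 1.341e-07, 2.012e-07, 7.544e-08]  ψ = [2, 2, 2, 2, 4]  (obs o_5=2)
backtrack: best end state = 3; path = [1, 0, 4, 4, 2, 3]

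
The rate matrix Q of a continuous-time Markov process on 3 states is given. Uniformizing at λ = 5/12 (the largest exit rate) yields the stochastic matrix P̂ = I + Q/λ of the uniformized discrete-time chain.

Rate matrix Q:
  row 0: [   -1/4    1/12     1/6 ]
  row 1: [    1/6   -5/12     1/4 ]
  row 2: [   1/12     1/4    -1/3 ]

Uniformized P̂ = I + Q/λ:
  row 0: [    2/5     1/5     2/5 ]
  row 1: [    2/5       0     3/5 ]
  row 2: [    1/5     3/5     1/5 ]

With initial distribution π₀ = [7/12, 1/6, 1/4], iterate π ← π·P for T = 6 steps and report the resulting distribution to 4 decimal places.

t=0: π = [0.5833, 0.1667, 0.2500]
t=1: π = [0.3500, 0.2667, 0.3833]
t=2: π = [0.3233, 0.3000, 0.3767]
t=3: π = [0.3247, 0.2907, 0.3847]
t=4: π = [0.3231, 0.2957, 0.3812]
t=5: π = [0.3238, 0.2933, 0.3829]
t=6: π = [0.3234, 0.2945, 0.3821]

π = [0.3234, 0.2945, 0.3821]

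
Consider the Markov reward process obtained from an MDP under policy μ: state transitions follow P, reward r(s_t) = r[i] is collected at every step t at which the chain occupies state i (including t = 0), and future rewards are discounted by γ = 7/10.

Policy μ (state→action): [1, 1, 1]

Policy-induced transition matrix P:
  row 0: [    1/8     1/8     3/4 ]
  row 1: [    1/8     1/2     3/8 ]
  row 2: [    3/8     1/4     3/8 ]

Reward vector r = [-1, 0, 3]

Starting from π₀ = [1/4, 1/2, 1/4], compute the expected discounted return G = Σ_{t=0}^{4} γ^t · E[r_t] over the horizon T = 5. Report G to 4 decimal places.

G = 2.5633

t=0: π = [0.2500, 0.5000, 0.2500], E[r] = 0.5000, γ^t·E[r] = 0.500000, running G = 0.500000
t=1: π = [0.1875, 0.3438, 0.4688], E[r] = 1.2188, γ^t·E[r] = 0.853125, running G = 1.353125
t=2: π = [0.2422, 0.3125, 0.4453], E[r] = 1.0938, γ^t·E[r] = 0.535938, running G = 1.889063
t=3: π = [0.2363, 0.2979, 0.4658], E[r] = 1.1611, γ^t·E[r] = 0.398269, running G = 2.287331
t=4: π = [0.2415, 0.2949, 0.4636], E[r] = 1.1494, γ^t·E[r] = 0.275974, running G = 2.563305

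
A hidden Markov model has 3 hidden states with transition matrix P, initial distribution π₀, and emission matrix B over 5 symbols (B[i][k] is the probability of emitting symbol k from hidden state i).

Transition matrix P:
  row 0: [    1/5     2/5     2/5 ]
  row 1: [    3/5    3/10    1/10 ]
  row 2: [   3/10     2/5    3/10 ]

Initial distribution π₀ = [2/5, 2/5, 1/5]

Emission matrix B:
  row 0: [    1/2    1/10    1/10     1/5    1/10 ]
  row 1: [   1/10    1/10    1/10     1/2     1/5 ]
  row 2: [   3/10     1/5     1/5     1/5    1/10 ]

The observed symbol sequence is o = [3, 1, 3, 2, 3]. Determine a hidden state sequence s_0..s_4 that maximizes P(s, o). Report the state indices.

path = [1, 0, 1, 0, 1]

t=0: δ = [8.000e-02, 2.000e-01, 4.000e-02]  (obs o_0=3)
t=1: δ = [1.200e-02, 6.000e-03, 6.400e-03]  ψ = [1, 1, 0]  (obs o_1=1)
t=2: δ = [7.200e-04, 2.400e-03, 9.600e-04]  ψ = [1, 0, 0]  (obs o_2=3)
t=3: δ = [1.440e-04, 7.200e-05, 5.760e-05]  ψ = [1, 1, 0]  (obs o_3=2)
t=4: δ = [8.640e-06, 2.880e-05, 1.152e-05]  ψ = [1, 0, 0]  (obs o_4=3)
backtrack: best end state = 1; path = [1, 0, 1, 0, 1]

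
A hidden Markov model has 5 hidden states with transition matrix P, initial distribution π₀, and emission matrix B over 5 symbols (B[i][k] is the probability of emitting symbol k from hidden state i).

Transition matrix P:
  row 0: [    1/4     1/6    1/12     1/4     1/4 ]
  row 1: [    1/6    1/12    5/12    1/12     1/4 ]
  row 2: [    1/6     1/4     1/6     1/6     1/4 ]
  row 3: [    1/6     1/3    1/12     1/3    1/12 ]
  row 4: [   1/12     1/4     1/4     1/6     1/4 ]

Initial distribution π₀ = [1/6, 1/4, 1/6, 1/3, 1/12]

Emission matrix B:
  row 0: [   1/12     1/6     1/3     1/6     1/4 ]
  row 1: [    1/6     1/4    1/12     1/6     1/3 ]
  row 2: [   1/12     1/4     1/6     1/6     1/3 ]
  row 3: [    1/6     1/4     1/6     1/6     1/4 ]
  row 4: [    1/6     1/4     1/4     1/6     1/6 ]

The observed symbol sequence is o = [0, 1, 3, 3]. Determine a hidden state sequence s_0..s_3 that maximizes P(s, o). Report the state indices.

t=0: δ = [1.389e-02, 4.167e-02, 1.389e-02, 5.556e-02, 1.389e-02]  (obs o_0=0)
t=1: δ = [1.543e-03, 4.630e-03, 4.340e-03, 4.630e-03, 2.604e-03]  ψ = [3, 3, 1, 3, 1]  (obs o_1=1)
t=2: δ = [1.286e-04, 2.572e-04, 3.215e-04, 2.572e-04, 1.929e-04]  ψ = [1, 3, 1, 3, 1]  (obs o_2=3)
t=3: δ = [8.931e-06, 1.429e-05, 1.786e-05, 1.429e-05, 1.340e-05]  ψ = [2, 3, 1, 3, 2]  (obs o_3=3)
backtrack: best end state = 2; path = [3, 3, 1, 2]

path = [3, 3, 1, 2]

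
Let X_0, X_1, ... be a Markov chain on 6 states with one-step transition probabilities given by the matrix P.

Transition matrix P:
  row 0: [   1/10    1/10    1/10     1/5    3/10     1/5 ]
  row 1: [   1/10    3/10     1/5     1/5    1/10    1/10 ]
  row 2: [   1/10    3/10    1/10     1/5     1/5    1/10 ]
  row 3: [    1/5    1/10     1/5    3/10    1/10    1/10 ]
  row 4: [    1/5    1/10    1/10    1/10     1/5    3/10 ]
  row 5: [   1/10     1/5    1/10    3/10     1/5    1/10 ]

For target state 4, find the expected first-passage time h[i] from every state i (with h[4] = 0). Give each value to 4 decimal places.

First-step conditioning: h[4] = 0; for i ≠ 4, h[i] = 1 + Σ_k P[i][k]·h[k].
  h[0] = 1 + 1/10·h[0] + 1/10·h[1] + 1/10·h[2] + 1/5·h[3] + 1/5·h[5]
  h[1] = 1 + 1/10·h[0] + 3/10·h[1] + 1/5·h[2] + 1/5·h[3] + 1/10·h[5]
  h[2] = 1 + 1/10·h[0] + 3/10·h[1] + 1/10·h[2] + 1/5·h[3] + 1/10·h[5]
  h[3] = 1 + 1/5·h[0] + 1/10·h[1] + 1/5·h[2] + 3/10·h[3] + 1/10·h[5]
  h[5] = 1 + 1/10·h[0] + 1/5·h[1] + 1/10·h[2] + 3/10·h[3] + 1/10·h[5]
Solving the 5×5 linear system over states ≠ 4 gives exactly h = [39545/7514, 49445/7514, 22475/3757, 48345/7514, 0, 22420/3757] (h[4] = 0 is the target).

h = [5.2628, 6.5804, 5.9822, 6.4340, 0.0000, 5.9675]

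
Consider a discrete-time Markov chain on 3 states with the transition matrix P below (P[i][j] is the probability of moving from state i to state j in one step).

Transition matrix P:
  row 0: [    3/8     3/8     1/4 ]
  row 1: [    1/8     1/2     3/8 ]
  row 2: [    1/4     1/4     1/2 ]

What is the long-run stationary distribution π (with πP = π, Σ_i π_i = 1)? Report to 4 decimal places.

π = [0.2326, 0.3721, 0.3953]

Balance equations π_j = Σ_i π_i·P[i][j]:
  π_0 = 3/8·π_0 + 1/8·π_1 + 1/4·π_2
  π_1 = 3/8·π_0 + 1/2·π_1 + 1/4·π_2
  normalize: π_0 + π_1 + π_2 = 1
Solving the linear system gives exactly π = [10/43, 16/43, 17/43].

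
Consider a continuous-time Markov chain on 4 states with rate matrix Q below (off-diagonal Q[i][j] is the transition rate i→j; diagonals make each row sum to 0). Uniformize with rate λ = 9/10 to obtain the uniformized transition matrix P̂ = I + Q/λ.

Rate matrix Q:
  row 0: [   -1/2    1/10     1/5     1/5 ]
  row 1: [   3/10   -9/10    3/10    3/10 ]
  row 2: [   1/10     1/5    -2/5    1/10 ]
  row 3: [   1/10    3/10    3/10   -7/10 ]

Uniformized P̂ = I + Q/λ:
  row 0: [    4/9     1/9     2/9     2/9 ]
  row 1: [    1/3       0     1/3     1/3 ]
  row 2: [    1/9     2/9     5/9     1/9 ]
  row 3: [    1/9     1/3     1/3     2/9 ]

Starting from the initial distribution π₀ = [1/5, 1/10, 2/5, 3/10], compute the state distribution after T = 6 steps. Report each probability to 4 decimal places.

π = [0.2264, 0.1792, 0.3963, 0.1981]

t=0: π = [0.2000, 0.1000, 0.4000, 0.3000]
t=1: π = [0.2000, 0.2111, 0.4000, 0.1889]
t=2: π = [0.2247, 0.1741, 0.4000, 0.2012]
t=3: π = [0.2247, 0.1809, 0.3973, 0.1971]
t=4: π = [0.2262, 0.1790, 0.3966, 0.1982]
t=5: π = [0.2263, 0.1793, 0.3963, 0.1980]
t=6: π = [0.2264, 0.1792, 0.3963, 0.1981]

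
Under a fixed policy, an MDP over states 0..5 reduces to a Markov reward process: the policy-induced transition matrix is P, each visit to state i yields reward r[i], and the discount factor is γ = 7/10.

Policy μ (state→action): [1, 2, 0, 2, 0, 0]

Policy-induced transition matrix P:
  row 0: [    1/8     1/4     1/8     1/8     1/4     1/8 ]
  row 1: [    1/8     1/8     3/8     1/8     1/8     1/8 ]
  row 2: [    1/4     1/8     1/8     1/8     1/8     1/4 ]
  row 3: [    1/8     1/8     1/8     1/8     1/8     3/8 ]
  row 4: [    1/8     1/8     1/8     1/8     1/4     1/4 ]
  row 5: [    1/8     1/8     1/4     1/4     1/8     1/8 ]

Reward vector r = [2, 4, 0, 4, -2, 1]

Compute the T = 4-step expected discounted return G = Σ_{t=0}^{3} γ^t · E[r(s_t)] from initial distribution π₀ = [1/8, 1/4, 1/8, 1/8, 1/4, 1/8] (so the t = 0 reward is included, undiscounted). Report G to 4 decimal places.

t=0: π = [0.1250, 0.2500, 0.1250, 0.1250, 0.2500, 0.1250], E[r] = 1.3750, γ^t·E[r] = 1.375000, running G = 1.375000
t=1: π = [0.1406, 0.1406, 0.2031, 0.1406, 0.1719, 0.2031], E[r] = 1.2656, γ^t·E[r] = 0.885938, running G = 2.260938
t=2: π = [0.1504, 0.1426, 0.1855, 0.1504, 0.1641, 0.2070], E[r] = 1.3516, γ^t·E[r] = 0.662266, running G = 2.923203
t=3: π = [0.1482, 0.1438, 0.1865, 0.1509, 0.1643, 0.2063], E[r] = 1.3528, γ^t·E[r] = 0.464005, running G = 3.387208

G = 3.3872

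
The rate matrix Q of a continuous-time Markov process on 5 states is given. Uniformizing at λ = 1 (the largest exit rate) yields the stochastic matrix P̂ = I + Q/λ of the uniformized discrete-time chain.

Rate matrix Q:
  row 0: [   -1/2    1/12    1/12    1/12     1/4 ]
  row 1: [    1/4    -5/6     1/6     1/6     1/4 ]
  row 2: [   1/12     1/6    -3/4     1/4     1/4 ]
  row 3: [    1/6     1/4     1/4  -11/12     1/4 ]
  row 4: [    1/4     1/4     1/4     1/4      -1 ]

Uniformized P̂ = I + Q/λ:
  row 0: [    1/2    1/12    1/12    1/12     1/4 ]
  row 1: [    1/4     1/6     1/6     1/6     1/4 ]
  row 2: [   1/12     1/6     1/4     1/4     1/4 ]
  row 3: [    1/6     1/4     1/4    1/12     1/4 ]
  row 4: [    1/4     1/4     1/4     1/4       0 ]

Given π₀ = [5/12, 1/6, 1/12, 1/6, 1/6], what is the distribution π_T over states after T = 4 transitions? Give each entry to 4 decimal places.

t=0: π = [0.4167, 0.1667, 0.0833, 0.1667, 0.1667]
t=1: π = [0.3264, 0.1597, 0.1667, 0.1389, 0.2083]
t=2: π = [0.2922, 0.1684, 0.1823, 0.1591, 0.1979]
t=3: π = [0.2794, 0.1721, 0.1873, 0.1607, 0.2005]
t=4: π = [0.2752, 0.1735, 0.1891, 0.1623, 0.1999]

π = [0.2752, 0.1735, 0.1891, 0.1623, 0.1999]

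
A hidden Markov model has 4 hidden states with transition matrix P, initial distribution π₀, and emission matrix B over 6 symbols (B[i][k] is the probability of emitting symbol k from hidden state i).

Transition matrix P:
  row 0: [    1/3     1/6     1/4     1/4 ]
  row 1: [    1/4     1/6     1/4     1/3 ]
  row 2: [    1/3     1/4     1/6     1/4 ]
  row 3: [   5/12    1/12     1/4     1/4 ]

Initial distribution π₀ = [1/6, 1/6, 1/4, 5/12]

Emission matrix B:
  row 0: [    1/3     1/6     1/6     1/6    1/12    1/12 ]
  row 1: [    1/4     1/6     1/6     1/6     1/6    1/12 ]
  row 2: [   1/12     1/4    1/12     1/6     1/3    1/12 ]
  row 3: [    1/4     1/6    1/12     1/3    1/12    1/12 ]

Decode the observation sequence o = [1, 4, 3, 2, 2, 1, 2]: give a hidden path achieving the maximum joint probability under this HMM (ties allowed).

t=0: δ = [2.778e-02, 2.778e-02, 6.250e-02, 6.944e-02]  (obs o_0=1)
t=1: δ = [2.411e-03, 2.604e-03, 5.787e-03, 1.447e-03]  ψ = [3, 2, 3, 3]  (obs o_1=4)
t=2: δ = [3.215e-04, 2.411e-04, 1.608e-04, 4.823e-04]  ψ = [2, 2, 2, 2]  (obs o_2=3)
t=3: δ = [3.349e-05, 8.931e-06, 1.005e-05, 1.005e-05]  ψ = [3, 0, 3, 3]  (obs o_3=2)
t=4: δ = [1.861e-06, 9.303e-07, 6.977e-07, 6.977e-07]  ψ = [0, 0, 0, 0]  (obs o_4=2)
t=5: δ = [1.034e-07, 5.168e-08, 1.163e-07, 7.752e-08]  ψ = [0, 0, 0, 0]  (obs o_5=1)
t=6: δ = [6.460e-09, 4.845e-09, 2.153e-09, 2.423e-09]  ψ = [2, 2, 0, 2]  (obs o_6=2)
backtrack: best end state = 0; path = [3, 2, 3, 0, 0, 2, 0]

path = [3, 2, 3, 0, 0, 2, 0]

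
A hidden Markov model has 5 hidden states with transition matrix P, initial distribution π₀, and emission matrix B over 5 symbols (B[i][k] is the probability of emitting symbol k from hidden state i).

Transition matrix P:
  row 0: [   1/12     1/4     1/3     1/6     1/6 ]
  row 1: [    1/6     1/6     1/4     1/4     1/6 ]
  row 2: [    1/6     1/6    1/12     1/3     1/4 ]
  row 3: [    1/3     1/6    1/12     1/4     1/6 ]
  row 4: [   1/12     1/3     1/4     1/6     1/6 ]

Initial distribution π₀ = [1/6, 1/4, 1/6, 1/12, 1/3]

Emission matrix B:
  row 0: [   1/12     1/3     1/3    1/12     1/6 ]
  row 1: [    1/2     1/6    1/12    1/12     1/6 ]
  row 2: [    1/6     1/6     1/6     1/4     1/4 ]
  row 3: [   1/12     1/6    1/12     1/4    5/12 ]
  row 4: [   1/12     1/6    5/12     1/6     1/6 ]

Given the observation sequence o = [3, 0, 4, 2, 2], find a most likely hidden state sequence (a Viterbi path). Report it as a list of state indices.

t=0: δ = [1.389e-02, 2.083e-02, 4.167e-02, 2.083e-02, 5.556e-02]  (obs o_0=3)
t=1: δ = [5.787e-04, 9.259e-03, 2.315e-03, 1.157e-03, 8.681e-04]  ψ = [2, 4, 4, 2, 2]  (obs o_1=0)
t=2: δ = [2.572e-04, 2.572e-04, 5.787e-04, 9.645e-04, 2.572e-04]  ψ = [1, 1, 1, 1, 1]  (obs o_2=4)
t=3: δ = [1.072e-04, 1.340e-05, 1.429e-05, 2.009e-05, 6.698e-05]  ψ = [3, 3, 0, 3, 3]  (obs o_3=2)
t=4: δ = [2.977e-06, 2.233e-06, 5.954e-06, 1.488e-06, 7.442e-06]  ψ = [0, 0, 0, 0, 0]  (obs o_4=2)
backtrack: best end state = 4; path = [4, 1, 3, 0, 4]

path = [4, 1, 3, 0, 4]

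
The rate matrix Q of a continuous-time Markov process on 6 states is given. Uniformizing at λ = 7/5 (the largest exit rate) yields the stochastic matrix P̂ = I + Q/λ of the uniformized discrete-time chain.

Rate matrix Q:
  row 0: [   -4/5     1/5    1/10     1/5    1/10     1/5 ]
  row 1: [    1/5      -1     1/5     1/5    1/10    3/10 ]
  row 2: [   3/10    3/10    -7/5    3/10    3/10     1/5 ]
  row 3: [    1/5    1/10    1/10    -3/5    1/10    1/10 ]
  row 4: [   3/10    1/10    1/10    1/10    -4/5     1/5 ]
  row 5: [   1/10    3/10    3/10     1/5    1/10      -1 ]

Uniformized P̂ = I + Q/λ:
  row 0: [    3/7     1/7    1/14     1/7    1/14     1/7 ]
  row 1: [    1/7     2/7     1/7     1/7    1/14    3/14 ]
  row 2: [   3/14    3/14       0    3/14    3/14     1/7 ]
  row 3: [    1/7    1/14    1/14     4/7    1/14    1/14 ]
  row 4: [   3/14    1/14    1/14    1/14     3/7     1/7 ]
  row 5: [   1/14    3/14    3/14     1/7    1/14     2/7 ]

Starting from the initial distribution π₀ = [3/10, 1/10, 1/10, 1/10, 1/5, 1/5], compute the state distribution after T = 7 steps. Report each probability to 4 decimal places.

π = [0.2072, 0.1567, 0.0984, 0.2452, 0.1331, 0.1594]

t=0: π = [0.3000, 0.1000, 0.1000, 0.1000, 0.2000, 0.2000]
t=1: π = [0.2357, 0.1571, 0.1000, 0.1786, 0.1571, 0.1714]
t=2: π = [0.2163, 0.1607, 0.1000, 0.2153, 0.1418, 0.1658]
t=3: π = [0.2101, 0.1593, 0.0995, 0.2321, 0.1364, 0.1626]
t=4: π = [0.2081, 0.1580, 0.0989, 0.2397, 0.1343, 0.1609]
t=5: π = [0.2075, 0.1573, 0.0986, 0.2431, 0.1335, 0.1600]
t=6: π = [0.2073, 0.1569, 0.0985, 0.2445, 0.1332, 0.1596]
t=7: π = [0.2072, 0.1567, 0.0984, 0.2452, 0.1331, 0.1594]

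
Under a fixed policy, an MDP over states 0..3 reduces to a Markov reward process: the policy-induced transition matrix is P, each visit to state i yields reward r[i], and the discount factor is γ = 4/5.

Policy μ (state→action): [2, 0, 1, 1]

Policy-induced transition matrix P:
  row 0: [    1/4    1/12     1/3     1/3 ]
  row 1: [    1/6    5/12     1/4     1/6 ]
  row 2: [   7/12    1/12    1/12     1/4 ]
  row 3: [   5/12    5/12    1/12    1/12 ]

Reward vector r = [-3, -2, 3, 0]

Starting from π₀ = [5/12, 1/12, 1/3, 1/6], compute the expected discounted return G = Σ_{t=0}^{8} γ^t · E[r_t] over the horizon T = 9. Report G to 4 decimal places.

t=0: π = [0.4167, 0.0833, 0.3333, 0.1667], E[r] = -0.4167, γ^t·E[r] = -0.416667, running G = -0.416667
t=1: π = [0.3819, 0.1667, 0.2014, 0.2500], E[r] = -0.8750, γ^t·E[r] = -0.700000, running G = -1.116667
t=2: π = [0.3449, 0.2222, 0.2066, 0.2263], E[r] = -0.8594, γ^t·E[r] = -0.550000, running G = -1.666667
t=3: π = [0.3381, 0.2328, 0.2066, 0.2225], E[r] = -0.8601, γ^t·E[r] = -0.440346, running G = -2.107012
t=4: π = [0.3365, 0.2351, 0.2067, 0.2217], E[r] = -0.8599, γ^t·E[r] = -0.352221, running G = -2.459233
t=5: π = [0.3362, 0.2356, 0.2067, 0.2215], E[r] = -0.8599, γ^t·E[r] = -0.281787, running G = -2.741020
t=6: π = [0.3362, 0.2357, 0.2067, 0.2215], E[r] = -0.8599, γ^t·E[r] = -0.225426, running G = -2.966447
t=7: π = [0.3362, 0.2357, 0.2067, 0.2215], E[r] = -0.8599, γ^t·E[r] = -0.180342, running G = -3.146789
t=8: π = [0.3362, 0.2357, 0.2067, 0.2215], E[r] = -0.8599, γ^t·E[r] = -0.144273, running G = -3.291062

G = -3.2911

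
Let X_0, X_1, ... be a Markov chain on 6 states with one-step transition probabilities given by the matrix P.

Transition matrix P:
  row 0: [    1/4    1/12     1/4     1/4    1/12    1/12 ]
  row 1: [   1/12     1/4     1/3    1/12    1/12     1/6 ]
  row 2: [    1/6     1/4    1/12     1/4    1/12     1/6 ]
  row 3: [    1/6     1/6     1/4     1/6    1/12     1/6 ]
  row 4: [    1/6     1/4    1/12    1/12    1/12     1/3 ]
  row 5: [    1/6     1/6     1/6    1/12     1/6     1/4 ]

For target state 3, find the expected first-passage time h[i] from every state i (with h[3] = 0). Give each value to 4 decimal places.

h = [5.6631, 6.9621, 5.9473, 0.0000, 7.1211, 7.0430]

First-step conditioning: h[3] = 0; for i ≠ 3, h[i] = 1 + Σ_k P[i][k]·h[k].
  h[0] = 1 + 1/4·h[0] + 1/12·h[1] + 1/4·h[2] + 1/12·h[4] + 1/12·h[5]
  h[1] = 1 + 1/12·h[0] + 1/4·h[1] + 1/3·h[2] + 1/12·h[4] + 1/6·h[5]
  h[2] = 1 + 1/6·h[0] + 1/4·h[1] + 1/12·h[2] + 1/12·h[4] + 1/6·h[5]
  h[4] = 1 + 1/6·h[0] + 1/4·h[1] + 1/12·h[2] + 1/12·h[4] + 1/3·h[5]
  h[5] = 1 + 1/6·h[0] + 1/6·h[1] + 1/6·h[2] + 1/6·h[4] + 1/4·h[5]
Solving the 5×5 linear system over states ≠ 3 gives exactly h = [48312/8531, 3126/449, 50736/8531, 0, 60750/8531, 60084/8531] (h[3] = 0 is the target).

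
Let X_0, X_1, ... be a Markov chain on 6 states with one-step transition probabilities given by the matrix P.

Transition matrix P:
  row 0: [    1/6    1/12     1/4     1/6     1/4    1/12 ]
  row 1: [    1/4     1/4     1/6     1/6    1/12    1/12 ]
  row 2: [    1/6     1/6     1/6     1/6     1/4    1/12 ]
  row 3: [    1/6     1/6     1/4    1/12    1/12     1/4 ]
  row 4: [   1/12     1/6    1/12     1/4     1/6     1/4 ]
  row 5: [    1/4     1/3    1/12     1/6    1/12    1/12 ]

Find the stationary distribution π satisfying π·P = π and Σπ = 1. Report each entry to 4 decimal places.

Balance equations π_j = Σ_i π_i·P[i][j]:
  π_0 = 1/6·π_0 + 1/4·π_1 + 1/6·π_2 + 1/6·π_3 + 1/12·π_4 + 1/4·π_5
  π_1 = 1/12·π_0 + 1/4·π_1 + 1/6·π_2 + 1/6·π_3 + 1/6·π_4 + 1/3·π_5
  π_2 = 1/4·π_0 + 1/6·π_1 + 1/6·π_2 + 1/4·π_3 + 1/12·π_4 + 1/12·π_5
  π_3 = 1/6·π_0 + 1/6·π_1 + 1/6·π_2 + 1/12·π_3 + 1/4·π_4 + 1/6·π_5
  π_4 = 1/4·π_0 + 1/12·π_1 + 1/4·π_2 + 1/12·π_3 + 1/6·π_4 + 1/12·π_5
  normalize: π_0 + π_1 + π_2 + π_3 + π_4 + π_5 = 1
Solving the linear system gives exactly π = [51037/281964, 53639/281964, 48287/281964, 3895/23497, 3641/23497, 38569/281964].

π = [0.1810, 0.1902, 0.1713, 0.1658, 0.1550, 0.1368]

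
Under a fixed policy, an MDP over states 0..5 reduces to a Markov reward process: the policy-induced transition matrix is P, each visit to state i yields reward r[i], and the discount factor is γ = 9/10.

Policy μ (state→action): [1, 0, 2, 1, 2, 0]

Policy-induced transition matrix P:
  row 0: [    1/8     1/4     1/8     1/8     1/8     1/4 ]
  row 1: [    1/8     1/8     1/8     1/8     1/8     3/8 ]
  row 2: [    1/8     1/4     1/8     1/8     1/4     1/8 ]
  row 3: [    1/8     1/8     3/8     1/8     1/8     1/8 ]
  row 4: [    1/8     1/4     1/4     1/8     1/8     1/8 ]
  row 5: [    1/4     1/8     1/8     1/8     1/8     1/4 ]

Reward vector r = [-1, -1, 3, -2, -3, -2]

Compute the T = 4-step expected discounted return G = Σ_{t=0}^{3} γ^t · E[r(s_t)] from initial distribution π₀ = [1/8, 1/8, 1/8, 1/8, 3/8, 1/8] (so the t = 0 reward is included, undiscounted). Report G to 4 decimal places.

t=0: π = [0.1250, 0.1250, 0.1250, 0.1250, 0.3750, 0.1250], E[r] = -1.5000, γ^t·E[r] = -1.500000, running G = -1.500000
t=1: π = [0.1406, 0.2031, 0.2031, 0.1250, 0.1406, 0.1875], E[r] = -0.7813, γ^t·E[r] = -0.703125, running G = -2.203125
t=2: π = [0.1484, 0.1855, 0.1738, 0.1250, 0.1504, 0.2168], E[r] = -0.9473, γ^t·E[r] = -0.767285, running G = -2.970410
t=3: π = [0.1521, 0.1841, 0.1750, 0.1250, 0.1467, 0.2170], E[r] = -0.9353, γ^t·E[r] = -0.681836, running G = -3.652246

G = -3.6522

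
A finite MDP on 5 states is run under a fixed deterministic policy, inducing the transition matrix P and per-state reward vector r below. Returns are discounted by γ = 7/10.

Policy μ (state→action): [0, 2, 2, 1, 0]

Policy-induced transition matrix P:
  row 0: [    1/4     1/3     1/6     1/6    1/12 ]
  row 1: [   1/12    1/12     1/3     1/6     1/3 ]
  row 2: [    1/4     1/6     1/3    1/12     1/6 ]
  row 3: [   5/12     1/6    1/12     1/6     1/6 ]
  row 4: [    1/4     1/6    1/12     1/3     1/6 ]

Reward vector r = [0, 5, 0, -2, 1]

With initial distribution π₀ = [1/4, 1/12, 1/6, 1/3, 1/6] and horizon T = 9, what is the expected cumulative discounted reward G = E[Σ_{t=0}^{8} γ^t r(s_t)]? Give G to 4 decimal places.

G = 1.6621

t=0: π = [0.2500, 0.0833, 0.1667, 0.3333, 0.1667], E[r] = -0.0833, γ^t·E[r] = -0.083333, running G = -0.083333
t=1: π = [0.2917, 0.2014, 0.1667, 0.1806, 0.1597], E[r] = 0.8056, γ^t·E[r] = 0.563889, running G = 0.480556
t=2: π = [0.2465, 0.1985, 0.1997, 0.1794, 0.1759], E[r] = 0.8096, γ^t·E[r] = 0.396707, running G = 0.877263
t=3: π = [0.2468, 0.1912, 0.2034, 0.1793, 0.1792], E[r] = 0.7766, γ^t·E[r] = 0.266364, running G = 1.143627
t=4: π = [0.2480, 0.1919, 0.2026, 0.1796, 0.1780], E[r] = 0.7781, γ^t·E[r] = 0.186832, running G = 1.330459
t=5: π = [0.2480, 0.1920, 0.2026, 0.1794, 0.1780], E[r] = 0.7792, γ^t·E[r] = 0.130952, running G = 1.461412
t=6: π = [0.2479, 0.1920, 0.2027, 0.1794, 0.1780], E[r] = 0.7791, γ^t·E[r] = 0.091657, running G = 1.553068
t=7: π = [0.2479, 0.1920, 0.2027, 0.1794, 0.1780], E[r] = 0.7790, γ^t·E[r] = 0.064157, running G = 1.617226
t=8: π = [0.2479, 0.1920, 0.2027, 0.1794, 0.1780], E[r] = 0.7790, γ^t·E[r] = 0.044910, running G = 1.662136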